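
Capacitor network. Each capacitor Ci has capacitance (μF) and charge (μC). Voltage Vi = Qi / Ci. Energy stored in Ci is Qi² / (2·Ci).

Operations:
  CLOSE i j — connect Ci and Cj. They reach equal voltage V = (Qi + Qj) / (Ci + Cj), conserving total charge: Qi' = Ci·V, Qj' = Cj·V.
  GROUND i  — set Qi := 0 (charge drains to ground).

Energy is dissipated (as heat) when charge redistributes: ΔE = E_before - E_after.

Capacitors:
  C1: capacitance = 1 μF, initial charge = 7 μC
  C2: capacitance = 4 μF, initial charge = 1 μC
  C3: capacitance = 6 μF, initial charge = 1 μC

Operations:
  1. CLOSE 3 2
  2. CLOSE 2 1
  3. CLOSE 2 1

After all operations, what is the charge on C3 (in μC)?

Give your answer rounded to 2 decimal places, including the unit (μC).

Initial: C1(1μF, Q=7μC, V=7.00V), C2(4μF, Q=1μC, V=0.25V), C3(6μF, Q=1μC, V=0.17V)
Op 1: CLOSE 3-2: Q_total=2.00, C_total=10.00, V=0.20; Q3=1.20, Q2=0.80; dissipated=0.008
Op 2: CLOSE 2-1: Q_total=7.80, C_total=5.00, V=1.56; Q2=6.24, Q1=1.56; dissipated=18.496
Op 3: CLOSE 2-1: Q_total=7.80, C_total=5.00, V=1.56; Q2=6.24, Q1=1.56; dissipated=0.000
Final charges: Q1=1.56, Q2=6.24, Q3=1.20

Answer: 1.20 μC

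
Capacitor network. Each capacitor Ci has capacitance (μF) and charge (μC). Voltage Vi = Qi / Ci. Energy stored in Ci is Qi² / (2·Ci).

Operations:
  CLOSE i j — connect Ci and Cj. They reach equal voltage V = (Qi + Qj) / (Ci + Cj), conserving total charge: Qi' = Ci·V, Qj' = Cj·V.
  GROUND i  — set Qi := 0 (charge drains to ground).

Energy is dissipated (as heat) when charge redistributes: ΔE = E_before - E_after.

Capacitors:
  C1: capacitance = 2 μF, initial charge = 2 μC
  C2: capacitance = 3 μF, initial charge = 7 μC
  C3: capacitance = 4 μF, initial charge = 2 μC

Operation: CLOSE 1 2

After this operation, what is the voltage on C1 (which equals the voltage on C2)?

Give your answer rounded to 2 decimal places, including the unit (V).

Initial: C1(2μF, Q=2μC, V=1.00V), C2(3μF, Q=7μC, V=2.33V), C3(4μF, Q=2μC, V=0.50V)
Op 1: CLOSE 1-2: Q_total=9.00, C_total=5.00, V=1.80; Q1=3.60, Q2=5.40; dissipated=1.067

Answer: 1.80 V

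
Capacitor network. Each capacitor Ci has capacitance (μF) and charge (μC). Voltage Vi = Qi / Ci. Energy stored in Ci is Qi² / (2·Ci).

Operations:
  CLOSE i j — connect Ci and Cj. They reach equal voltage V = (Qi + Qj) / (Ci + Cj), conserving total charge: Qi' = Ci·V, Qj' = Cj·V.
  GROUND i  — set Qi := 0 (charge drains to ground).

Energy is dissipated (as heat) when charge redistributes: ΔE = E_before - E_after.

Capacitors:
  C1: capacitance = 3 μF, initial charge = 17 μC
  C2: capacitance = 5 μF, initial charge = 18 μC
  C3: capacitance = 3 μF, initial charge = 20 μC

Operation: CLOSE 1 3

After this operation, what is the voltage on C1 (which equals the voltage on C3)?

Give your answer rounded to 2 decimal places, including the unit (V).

Answer: 6.17 V

Derivation:
Initial: C1(3μF, Q=17μC, V=5.67V), C2(5μF, Q=18μC, V=3.60V), C3(3μF, Q=20μC, V=6.67V)
Op 1: CLOSE 1-3: Q_total=37.00, C_total=6.00, V=6.17; Q1=18.50, Q3=18.50; dissipated=0.750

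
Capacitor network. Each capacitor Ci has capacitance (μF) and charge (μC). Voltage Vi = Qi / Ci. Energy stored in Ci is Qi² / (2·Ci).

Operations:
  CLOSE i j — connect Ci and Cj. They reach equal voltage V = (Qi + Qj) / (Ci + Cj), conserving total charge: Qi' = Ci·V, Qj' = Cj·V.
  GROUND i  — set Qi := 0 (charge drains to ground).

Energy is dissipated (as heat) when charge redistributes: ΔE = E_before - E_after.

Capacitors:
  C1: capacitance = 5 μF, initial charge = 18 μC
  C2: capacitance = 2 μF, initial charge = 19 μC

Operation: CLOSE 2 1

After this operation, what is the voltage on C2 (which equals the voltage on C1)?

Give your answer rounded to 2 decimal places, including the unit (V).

Answer: 5.29 V

Derivation:
Initial: C1(5μF, Q=18μC, V=3.60V), C2(2μF, Q=19μC, V=9.50V)
Op 1: CLOSE 2-1: Q_total=37.00, C_total=7.00, V=5.29; Q2=10.57, Q1=26.43; dissipated=24.864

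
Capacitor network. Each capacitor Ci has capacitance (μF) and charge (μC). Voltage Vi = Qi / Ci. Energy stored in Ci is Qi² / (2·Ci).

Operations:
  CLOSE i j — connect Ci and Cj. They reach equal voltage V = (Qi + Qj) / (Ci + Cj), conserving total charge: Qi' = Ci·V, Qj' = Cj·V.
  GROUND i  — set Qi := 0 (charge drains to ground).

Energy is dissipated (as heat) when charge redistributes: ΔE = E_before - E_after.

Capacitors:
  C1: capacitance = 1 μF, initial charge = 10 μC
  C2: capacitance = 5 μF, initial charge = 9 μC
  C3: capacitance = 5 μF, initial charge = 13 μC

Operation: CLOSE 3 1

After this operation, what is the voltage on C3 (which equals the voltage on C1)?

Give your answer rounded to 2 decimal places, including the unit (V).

Initial: C1(1μF, Q=10μC, V=10.00V), C2(5μF, Q=9μC, V=1.80V), C3(5μF, Q=13μC, V=2.60V)
Op 1: CLOSE 3-1: Q_total=23.00, C_total=6.00, V=3.83; Q3=19.17, Q1=3.83; dissipated=22.817

Answer: 3.83 V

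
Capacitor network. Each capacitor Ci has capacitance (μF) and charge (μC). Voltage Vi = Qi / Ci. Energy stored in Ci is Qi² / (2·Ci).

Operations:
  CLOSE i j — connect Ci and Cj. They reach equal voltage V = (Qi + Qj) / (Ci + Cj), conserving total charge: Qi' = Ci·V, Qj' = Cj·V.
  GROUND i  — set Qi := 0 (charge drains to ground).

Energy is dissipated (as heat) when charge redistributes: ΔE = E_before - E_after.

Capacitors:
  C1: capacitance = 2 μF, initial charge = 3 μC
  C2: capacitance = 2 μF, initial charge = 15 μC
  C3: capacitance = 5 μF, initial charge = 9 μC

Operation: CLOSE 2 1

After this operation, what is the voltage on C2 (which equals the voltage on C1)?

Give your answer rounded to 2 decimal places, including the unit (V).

Answer: 4.50 V

Derivation:
Initial: C1(2μF, Q=3μC, V=1.50V), C2(2μF, Q=15μC, V=7.50V), C3(5μF, Q=9μC, V=1.80V)
Op 1: CLOSE 2-1: Q_total=18.00, C_total=4.00, V=4.50; Q2=9.00, Q1=9.00; dissipated=18.000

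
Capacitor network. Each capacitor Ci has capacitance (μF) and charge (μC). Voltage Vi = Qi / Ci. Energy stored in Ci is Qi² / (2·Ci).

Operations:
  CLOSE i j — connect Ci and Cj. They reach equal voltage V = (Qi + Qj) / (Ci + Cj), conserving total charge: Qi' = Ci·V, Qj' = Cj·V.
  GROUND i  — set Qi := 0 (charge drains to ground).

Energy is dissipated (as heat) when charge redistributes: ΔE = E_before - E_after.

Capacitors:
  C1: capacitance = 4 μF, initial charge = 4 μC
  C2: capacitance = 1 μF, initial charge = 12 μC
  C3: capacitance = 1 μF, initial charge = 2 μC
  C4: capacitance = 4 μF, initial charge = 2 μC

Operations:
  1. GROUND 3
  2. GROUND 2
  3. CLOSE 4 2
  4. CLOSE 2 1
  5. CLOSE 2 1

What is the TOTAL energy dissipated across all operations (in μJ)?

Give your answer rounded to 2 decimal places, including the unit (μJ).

Answer: 74.24 μJ

Derivation:
Initial: C1(4μF, Q=4μC, V=1.00V), C2(1μF, Q=12μC, V=12.00V), C3(1μF, Q=2μC, V=2.00V), C4(4μF, Q=2μC, V=0.50V)
Op 1: GROUND 3: Q3=0; energy lost=2.000
Op 2: GROUND 2: Q2=0; energy lost=72.000
Op 3: CLOSE 4-2: Q_total=2.00, C_total=5.00, V=0.40; Q4=1.60, Q2=0.40; dissipated=0.100
Op 4: CLOSE 2-1: Q_total=4.40, C_total=5.00, V=0.88; Q2=0.88, Q1=3.52; dissipated=0.144
Op 5: CLOSE 2-1: Q_total=4.40, C_total=5.00, V=0.88; Q2=0.88, Q1=3.52; dissipated=0.000
Total dissipated: 74.244 μJ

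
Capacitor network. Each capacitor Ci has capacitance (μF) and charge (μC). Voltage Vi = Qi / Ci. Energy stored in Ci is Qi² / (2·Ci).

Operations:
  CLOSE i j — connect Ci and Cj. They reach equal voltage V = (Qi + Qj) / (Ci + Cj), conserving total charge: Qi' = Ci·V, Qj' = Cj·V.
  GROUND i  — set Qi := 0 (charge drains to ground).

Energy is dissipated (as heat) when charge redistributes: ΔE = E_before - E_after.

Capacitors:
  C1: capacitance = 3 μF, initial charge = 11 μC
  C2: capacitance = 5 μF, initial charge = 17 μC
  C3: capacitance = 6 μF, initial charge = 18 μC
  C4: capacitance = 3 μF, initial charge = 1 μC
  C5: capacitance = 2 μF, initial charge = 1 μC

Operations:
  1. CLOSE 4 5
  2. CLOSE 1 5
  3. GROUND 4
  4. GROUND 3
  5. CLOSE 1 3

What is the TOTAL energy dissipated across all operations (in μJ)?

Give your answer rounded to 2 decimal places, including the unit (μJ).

Answer: 39.23 μJ

Derivation:
Initial: C1(3μF, Q=11μC, V=3.67V), C2(5μF, Q=17μC, V=3.40V), C3(6μF, Q=18μC, V=3.00V), C4(3μF, Q=1μC, V=0.33V), C5(2μF, Q=1μC, V=0.50V)
Op 1: CLOSE 4-5: Q_total=2.00, C_total=5.00, V=0.40; Q4=1.20, Q5=0.80; dissipated=0.017
Op 2: CLOSE 1-5: Q_total=11.80, C_total=5.00, V=2.36; Q1=7.08, Q5=4.72; dissipated=6.403
Op 3: GROUND 4: Q4=0; energy lost=0.240
Op 4: GROUND 3: Q3=0; energy lost=27.000
Op 5: CLOSE 1-3: Q_total=7.08, C_total=9.00, V=0.79; Q1=2.36, Q3=4.72; dissipated=5.570
Total dissipated: 39.229 μJ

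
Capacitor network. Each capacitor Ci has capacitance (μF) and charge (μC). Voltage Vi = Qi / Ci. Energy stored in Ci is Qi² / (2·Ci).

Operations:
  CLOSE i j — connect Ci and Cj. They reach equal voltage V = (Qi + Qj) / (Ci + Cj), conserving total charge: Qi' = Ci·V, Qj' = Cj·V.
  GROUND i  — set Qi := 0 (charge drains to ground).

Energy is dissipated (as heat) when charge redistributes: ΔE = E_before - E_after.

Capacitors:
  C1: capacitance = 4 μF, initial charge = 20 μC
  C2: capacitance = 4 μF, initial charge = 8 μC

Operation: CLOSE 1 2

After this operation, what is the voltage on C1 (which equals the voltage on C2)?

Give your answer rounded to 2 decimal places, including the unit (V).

Answer: 3.50 V

Derivation:
Initial: C1(4μF, Q=20μC, V=5.00V), C2(4μF, Q=8μC, V=2.00V)
Op 1: CLOSE 1-2: Q_total=28.00, C_total=8.00, V=3.50; Q1=14.00, Q2=14.00; dissipated=9.000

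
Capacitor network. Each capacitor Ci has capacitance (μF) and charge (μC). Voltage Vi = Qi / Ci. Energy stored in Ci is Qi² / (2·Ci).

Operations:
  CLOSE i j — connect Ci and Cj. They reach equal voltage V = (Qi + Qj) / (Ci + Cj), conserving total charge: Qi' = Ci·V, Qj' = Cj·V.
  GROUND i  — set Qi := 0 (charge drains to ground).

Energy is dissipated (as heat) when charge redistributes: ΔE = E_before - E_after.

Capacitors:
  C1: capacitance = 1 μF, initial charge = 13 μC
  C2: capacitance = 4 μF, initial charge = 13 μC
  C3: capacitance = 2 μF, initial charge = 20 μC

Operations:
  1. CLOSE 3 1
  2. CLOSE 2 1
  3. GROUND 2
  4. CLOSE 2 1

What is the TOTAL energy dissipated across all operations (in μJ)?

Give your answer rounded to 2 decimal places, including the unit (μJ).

Initial: C1(1μF, Q=13μC, V=13.00V), C2(4μF, Q=13μC, V=3.25V), C3(2μF, Q=20μC, V=10.00V)
Op 1: CLOSE 3-1: Q_total=33.00, C_total=3.00, V=11.00; Q3=22.00, Q1=11.00; dissipated=3.000
Op 2: CLOSE 2-1: Q_total=24.00, C_total=5.00, V=4.80; Q2=19.20, Q1=4.80; dissipated=24.025
Op 3: GROUND 2: Q2=0; energy lost=46.080
Op 4: CLOSE 2-1: Q_total=4.80, C_total=5.00, V=0.96; Q2=3.84, Q1=0.96; dissipated=9.216
Total dissipated: 82.321 μJ

Answer: 82.32 μJ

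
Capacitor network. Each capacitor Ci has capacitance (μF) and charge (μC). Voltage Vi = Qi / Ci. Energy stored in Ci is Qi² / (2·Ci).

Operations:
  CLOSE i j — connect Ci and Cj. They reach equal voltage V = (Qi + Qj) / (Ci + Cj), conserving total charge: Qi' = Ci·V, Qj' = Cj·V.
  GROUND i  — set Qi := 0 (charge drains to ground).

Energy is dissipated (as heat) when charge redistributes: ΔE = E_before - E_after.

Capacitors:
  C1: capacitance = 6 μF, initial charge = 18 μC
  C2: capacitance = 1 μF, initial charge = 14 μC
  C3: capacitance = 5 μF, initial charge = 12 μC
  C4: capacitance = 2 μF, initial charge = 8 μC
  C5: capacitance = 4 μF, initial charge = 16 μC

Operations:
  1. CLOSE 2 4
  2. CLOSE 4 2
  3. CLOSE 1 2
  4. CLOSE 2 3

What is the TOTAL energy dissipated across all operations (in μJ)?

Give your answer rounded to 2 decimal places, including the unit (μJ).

Answer: 42.00 μJ

Derivation:
Initial: C1(6μF, Q=18μC, V=3.00V), C2(1μF, Q=14μC, V=14.00V), C3(5μF, Q=12μC, V=2.40V), C4(2μF, Q=8μC, V=4.00V), C5(4μF, Q=16μC, V=4.00V)
Op 1: CLOSE 2-4: Q_total=22.00, C_total=3.00, V=7.33; Q2=7.33, Q4=14.67; dissipated=33.333
Op 2: CLOSE 4-2: Q_total=22.00, C_total=3.00, V=7.33; Q4=14.67, Q2=7.33; dissipated=0.000
Op 3: CLOSE 1-2: Q_total=25.33, C_total=7.00, V=3.62; Q1=21.71, Q2=3.62; dissipated=8.048
Op 4: CLOSE 2-3: Q_total=15.62, C_total=6.00, V=2.60; Q2=2.60, Q3=13.02; dissipated=0.619
Total dissipated: 42.000 μJ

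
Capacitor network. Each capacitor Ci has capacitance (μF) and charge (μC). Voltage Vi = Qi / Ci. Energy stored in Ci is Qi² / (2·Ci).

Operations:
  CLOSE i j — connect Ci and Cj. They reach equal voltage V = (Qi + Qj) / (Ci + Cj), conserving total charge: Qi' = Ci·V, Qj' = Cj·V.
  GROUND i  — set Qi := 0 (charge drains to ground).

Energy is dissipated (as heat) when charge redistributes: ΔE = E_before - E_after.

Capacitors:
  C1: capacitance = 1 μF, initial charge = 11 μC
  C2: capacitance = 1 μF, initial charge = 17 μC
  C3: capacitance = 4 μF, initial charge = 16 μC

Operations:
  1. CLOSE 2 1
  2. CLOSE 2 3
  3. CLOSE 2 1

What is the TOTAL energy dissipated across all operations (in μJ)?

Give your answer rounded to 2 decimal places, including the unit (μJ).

Initial: C1(1μF, Q=11μC, V=11.00V), C2(1μF, Q=17μC, V=17.00V), C3(4μF, Q=16μC, V=4.00V)
Op 1: CLOSE 2-1: Q_total=28.00, C_total=2.00, V=14.00; Q2=14.00, Q1=14.00; dissipated=9.000
Op 2: CLOSE 2-3: Q_total=30.00, C_total=5.00, V=6.00; Q2=6.00, Q3=24.00; dissipated=40.000
Op 3: CLOSE 2-1: Q_total=20.00, C_total=2.00, V=10.00; Q2=10.00, Q1=10.00; dissipated=16.000
Total dissipated: 65.000 μJ

Answer: 65.00 μJ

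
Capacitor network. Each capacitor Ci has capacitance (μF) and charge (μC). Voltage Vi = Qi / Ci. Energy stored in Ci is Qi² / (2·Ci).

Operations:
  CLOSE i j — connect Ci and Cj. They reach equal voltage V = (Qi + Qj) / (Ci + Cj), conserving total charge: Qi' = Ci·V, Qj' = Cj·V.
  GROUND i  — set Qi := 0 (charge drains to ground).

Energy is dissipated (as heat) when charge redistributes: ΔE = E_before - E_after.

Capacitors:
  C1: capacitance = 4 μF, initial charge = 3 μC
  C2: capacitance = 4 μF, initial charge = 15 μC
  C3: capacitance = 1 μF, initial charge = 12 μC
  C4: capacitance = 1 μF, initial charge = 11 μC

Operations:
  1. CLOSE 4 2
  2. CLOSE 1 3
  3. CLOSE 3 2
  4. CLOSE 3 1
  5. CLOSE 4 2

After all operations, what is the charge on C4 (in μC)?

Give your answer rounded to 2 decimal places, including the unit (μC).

Answer: 4.85 μC

Derivation:
Initial: C1(4μF, Q=3μC, V=0.75V), C2(4μF, Q=15μC, V=3.75V), C3(1μF, Q=12μC, V=12.00V), C4(1μF, Q=11μC, V=11.00V)
Op 1: CLOSE 4-2: Q_total=26.00, C_total=5.00, V=5.20; Q4=5.20, Q2=20.80; dissipated=21.025
Op 2: CLOSE 1-3: Q_total=15.00, C_total=5.00, V=3.00; Q1=12.00, Q3=3.00; dissipated=50.625
Op 3: CLOSE 3-2: Q_total=23.80, C_total=5.00, V=4.76; Q3=4.76, Q2=19.04; dissipated=1.936
Op 4: CLOSE 3-1: Q_total=16.76, C_total=5.00, V=3.35; Q3=3.35, Q1=13.41; dissipated=1.239
Op 5: CLOSE 4-2: Q_total=24.24, C_total=5.00, V=4.85; Q4=4.85, Q2=19.39; dissipated=0.077
Final charges: Q1=13.41, Q2=19.39, Q3=3.35, Q4=4.85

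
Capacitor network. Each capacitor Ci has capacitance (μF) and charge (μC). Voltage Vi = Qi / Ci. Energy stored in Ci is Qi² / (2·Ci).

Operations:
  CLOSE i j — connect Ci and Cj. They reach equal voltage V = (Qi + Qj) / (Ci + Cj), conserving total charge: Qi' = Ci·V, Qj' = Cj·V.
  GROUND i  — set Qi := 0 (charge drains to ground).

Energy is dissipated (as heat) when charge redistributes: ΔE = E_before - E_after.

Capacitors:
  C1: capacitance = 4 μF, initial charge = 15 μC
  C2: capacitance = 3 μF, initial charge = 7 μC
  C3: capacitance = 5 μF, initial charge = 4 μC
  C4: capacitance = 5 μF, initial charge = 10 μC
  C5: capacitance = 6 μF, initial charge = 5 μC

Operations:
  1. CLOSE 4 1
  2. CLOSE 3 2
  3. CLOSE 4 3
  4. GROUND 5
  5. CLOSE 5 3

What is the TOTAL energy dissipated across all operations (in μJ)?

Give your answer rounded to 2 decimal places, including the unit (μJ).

Answer: 16.03 μJ

Derivation:
Initial: C1(4μF, Q=15μC, V=3.75V), C2(3μF, Q=7μC, V=2.33V), C3(5μF, Q=4μC, V=0.80V), C4(5μF, Q=10μC, V=2.00V), C5(6μF, Q=5μC, V=0.83V)
Op 1: CLOSE 4-1: Q_total=25.00, C_total=9.00, V=2.78; Q4=13.89, Q1=11.11; dissipated=3.403
Op 2: CLOSE 3-2: Q_total=11.00, C_total=8.00, V=1.38; Q3=6.88, Q2=4.12; dissipated=2.204
Op 3: CLOSE 4-3: Q_total=20.76, C_total=10.00, V=2.08; Q4=10.38, Q3=10.38; dissipated=2.460
Op 4: GROUND 5: Q5=0; energy lost=2.083
Op 5: CLOSE 5-3: Q_total=10.38, C_total=11.00, V=0.94; Q5=5.66, Q3=4.72; dissipated=5.879
Total dissipated: 16.029 μJ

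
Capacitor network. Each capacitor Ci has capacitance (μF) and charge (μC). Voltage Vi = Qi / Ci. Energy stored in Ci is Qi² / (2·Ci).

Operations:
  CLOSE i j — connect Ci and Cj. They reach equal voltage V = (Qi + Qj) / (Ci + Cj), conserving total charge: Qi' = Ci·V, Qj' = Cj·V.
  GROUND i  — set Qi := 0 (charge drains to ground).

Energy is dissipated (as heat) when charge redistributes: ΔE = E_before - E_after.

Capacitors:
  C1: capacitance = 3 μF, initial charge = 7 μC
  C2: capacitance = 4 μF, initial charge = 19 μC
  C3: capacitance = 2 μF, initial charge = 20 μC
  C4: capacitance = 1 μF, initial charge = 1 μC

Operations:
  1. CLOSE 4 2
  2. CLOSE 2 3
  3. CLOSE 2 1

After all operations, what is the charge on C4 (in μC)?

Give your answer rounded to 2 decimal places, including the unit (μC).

Answer: 4.00 μC

Derivation:
Initial: C1(3μF, Q=7μC, V=2.33V), C2(4μF, Q=19μC, V=4.75V), C3(2μF, Q=20μC, V=10.00V), C4(1μF, Q=1μC, V=1.00V)
Op 1: CLOSE 4-2: Q_total=20.00, C_total=5.00, V=4.00; Q4=4.00, Q2=16.00; dissipated=5.625
Op 2: CLOSE 2-3: Q_total=36.00, C_total=6.00, V=6.00; Q2=24.00, Q3=12.00; dissipated=24.000
Op 3: CLOSE 2-1: Q_total=31.00, C_total=7.00, V=4.43; Q2=17.71, Q1=13.29; dissipated=11.524
Final charges: Q1=13.29, Q2=17.71, Q3=12.00, Q4=4.00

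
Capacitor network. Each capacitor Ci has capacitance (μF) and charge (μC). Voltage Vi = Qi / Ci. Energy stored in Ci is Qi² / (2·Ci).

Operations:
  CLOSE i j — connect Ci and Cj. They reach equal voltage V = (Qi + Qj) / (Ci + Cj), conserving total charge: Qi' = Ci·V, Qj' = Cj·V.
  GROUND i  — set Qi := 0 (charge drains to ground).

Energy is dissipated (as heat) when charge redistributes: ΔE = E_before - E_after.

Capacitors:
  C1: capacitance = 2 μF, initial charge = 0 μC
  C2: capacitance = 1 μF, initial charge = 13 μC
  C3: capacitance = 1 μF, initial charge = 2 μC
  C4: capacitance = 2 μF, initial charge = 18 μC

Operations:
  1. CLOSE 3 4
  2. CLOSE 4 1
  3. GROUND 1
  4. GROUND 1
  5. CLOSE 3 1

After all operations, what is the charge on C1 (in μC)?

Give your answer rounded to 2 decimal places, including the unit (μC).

Initial: C1(2μF, Q=0μC, V=0.00V), C2(1μF, Q=13μC, V=13.00V), C3(1μF, Q=2μC, V=2.00V), C4(2μF, Q=18μC, V=9.00V)
Op 1: CLOSE 3-4: Q_total=20.00, C_total=3.00, V=6.67; Q3=6.67, Q4=13.33; dissipated=16.333
Op 2: CLOSE 4-1: Q_total=13.33, C_total=4.00, V=3.33; Q4=6.67, Q1=6.67; dissipated=22.222
Op 3: GROUND 1: Q1=0; energy lost=11.111
Op 4: GROUND 1: Q1=0; energy lost=0.000
Op 5: CLOSE 3-1: Q_total=6.67, C_total=3.00, V=2.22; Q3=2.22, Q1=4.44; dissipated=14.815
Final charges: Q1=4.44, Q2=13.00, Q3=2.22, Q4=6.67

Answer: 4.44 μC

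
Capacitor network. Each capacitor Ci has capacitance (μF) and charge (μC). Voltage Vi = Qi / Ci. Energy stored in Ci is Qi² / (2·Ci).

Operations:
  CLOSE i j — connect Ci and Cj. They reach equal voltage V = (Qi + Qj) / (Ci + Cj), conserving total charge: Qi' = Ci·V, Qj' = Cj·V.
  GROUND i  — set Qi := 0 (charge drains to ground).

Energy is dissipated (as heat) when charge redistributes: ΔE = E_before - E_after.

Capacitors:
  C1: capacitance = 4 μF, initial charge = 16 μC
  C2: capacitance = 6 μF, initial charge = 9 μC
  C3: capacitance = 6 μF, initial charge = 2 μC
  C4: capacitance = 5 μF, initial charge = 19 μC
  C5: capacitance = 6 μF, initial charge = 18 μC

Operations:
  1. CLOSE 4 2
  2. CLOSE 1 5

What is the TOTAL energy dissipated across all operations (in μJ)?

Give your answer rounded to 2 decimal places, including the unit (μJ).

Initial: C1(4μF, Q=16μC, V=4.00V), C2(6μF, Q=9μC, V=1.50V), C3(6μF, Q=2μC, V=0.33V), C4(5μF, Q=19μC, V=3.80V), C5(6μF, Q=18μC, V=3.00V)
Op 1: CLOSE 4-2: Q_total=28.00, C_total=11.00, V=2.55; Q4=12.73, Q2=15.27; dissipated=7.214
Op 2: CLOSE 1-5: Q_total=34.00, C_total=10.00, V=3.40; Q1=13.60, Q5=20.40; dissipated=1.200
Total dissipated: 8.414 μJ

Answer: 8.41 μJ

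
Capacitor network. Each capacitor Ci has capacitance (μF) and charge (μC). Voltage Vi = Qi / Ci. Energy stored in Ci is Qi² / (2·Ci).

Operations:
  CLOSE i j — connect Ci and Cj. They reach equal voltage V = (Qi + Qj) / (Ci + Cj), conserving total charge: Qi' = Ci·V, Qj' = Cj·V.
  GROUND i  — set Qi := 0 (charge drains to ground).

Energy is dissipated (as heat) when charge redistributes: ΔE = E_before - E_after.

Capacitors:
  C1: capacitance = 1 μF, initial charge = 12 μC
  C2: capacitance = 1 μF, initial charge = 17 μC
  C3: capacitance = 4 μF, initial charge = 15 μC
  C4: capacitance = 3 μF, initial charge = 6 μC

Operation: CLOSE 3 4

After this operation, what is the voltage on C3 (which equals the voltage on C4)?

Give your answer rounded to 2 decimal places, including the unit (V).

Answer: 3.00 V

Derivation:
Initial: C1(1μF, Q=12μC, V=12.00V), C2(1μF, Q=17μC, V=17.00V), C3(4μF, Q=15μC, V=3.75V), C4(3μF, Q=6μC, V=2.00V)
Op 1: CLOSE 3-4: Q_total=21.00, C_total=7.00, V=3.00; Q3=12.00, Q4=9.00; dissipated=2.625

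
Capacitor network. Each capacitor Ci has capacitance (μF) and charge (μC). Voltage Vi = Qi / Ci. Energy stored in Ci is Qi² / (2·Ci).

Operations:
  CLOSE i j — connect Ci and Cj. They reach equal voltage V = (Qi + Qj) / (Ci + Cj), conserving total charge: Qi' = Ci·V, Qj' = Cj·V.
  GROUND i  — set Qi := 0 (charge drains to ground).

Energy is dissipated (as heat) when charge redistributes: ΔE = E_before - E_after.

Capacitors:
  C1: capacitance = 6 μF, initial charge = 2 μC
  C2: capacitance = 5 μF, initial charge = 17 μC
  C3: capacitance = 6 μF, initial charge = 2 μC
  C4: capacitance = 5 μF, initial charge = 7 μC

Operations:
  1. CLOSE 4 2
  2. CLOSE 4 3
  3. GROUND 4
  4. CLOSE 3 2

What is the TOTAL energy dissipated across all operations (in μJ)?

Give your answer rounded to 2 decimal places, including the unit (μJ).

Answer: 16.61 μJ

Derivation:
Initial: C1(6μF, Q=2μC, V=0.33V), C2(5μF, Q=17μC, V=3.40V), C3(6μF, Q=2μC, V=0.33V), C4(5μF, Q=7μC, V=1.40V)
Op 1: CLOSE 4-2: Q_total=24.00, C_total=10.00, V=2.40; Q4=12.00, Q2=12.00; dissipated=5.000
Op 2: CLOSE 4-3: Q_total=14.00, C_total=11.00, V=1.27; Q4=6.36, Q3=7.64; dissipated=5.824
Op 3: GROUND 4: Q4=0; energy lost=4.050
Op 4: CLOSE 3-2: Q_total=19.64, C_total=11.00, V=1.79; Q3=10.71, Q2=8.93; dissipated=1.733
Total dissipated: 16.607 μJ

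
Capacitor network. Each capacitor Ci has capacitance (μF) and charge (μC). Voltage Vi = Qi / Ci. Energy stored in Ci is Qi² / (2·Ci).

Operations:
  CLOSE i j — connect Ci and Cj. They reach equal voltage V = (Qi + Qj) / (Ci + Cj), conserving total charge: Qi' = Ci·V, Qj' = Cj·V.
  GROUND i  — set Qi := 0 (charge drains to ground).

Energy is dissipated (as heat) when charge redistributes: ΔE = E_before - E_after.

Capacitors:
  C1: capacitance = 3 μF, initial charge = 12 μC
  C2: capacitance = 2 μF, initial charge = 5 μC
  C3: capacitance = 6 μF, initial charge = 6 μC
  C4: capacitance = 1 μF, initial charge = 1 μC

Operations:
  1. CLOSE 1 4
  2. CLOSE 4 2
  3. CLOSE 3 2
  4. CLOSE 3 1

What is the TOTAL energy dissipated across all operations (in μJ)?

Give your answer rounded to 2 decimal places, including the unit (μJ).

Initial: C1(3μF, Q=12μC, V=4.00V), C2(2μF, Q=5μC, V=2.50V), C3(6μF, Q=6μC, V=1.00V), C4(1μF, Q=1μC, V=1.00V)
Op 1: CLOSE 1-4: Q_total=13.00, C_total=4.00, V=3.25; Q1=9.75, Q4=3.25; dissipated=3.375
Op 2: CLOSE 4-2: Q_total=8.25, C_total=3.00, V=2.75; Q4=2.75, Q2=5.50; dissipated=0.188
Op 3: CLOSE 3-2: Q_total=11.50, C_total=8.00, V=1.44; Q3=8.62, Q2=2.88; dissipated=2.297
Op 4: CLOSE 3-1: Q_total=18.38, C_total=9.00, V=2.04; Q3=12.25, Q1=6.12; dissipated=3.285
Total dissipated: 9.145 μJ

Answer: 9.14 μJ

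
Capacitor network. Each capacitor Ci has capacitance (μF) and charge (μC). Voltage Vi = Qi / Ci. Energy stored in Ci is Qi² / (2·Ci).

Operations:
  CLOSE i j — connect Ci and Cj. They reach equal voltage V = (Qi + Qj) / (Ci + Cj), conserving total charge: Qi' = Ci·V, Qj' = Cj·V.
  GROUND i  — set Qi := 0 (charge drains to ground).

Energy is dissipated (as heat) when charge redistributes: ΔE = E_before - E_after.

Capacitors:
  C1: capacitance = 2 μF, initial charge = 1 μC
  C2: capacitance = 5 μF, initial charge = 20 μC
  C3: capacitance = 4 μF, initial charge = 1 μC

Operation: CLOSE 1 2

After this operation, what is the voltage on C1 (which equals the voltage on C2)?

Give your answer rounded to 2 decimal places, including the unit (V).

Answer: 3.00 V

Derivation:
Initial: C1(2μF, Q=1μC, V=0.50V), C2(5μF, Q=20μC, V=4.00V), C3(4μF, Q=1μC, V=0.25V)
Op 1: CLOSE 1-2: Q_total=21.00, C_total=7.00, V=3.00; Q1=6.00, Q2=15.00; dissipated=8.750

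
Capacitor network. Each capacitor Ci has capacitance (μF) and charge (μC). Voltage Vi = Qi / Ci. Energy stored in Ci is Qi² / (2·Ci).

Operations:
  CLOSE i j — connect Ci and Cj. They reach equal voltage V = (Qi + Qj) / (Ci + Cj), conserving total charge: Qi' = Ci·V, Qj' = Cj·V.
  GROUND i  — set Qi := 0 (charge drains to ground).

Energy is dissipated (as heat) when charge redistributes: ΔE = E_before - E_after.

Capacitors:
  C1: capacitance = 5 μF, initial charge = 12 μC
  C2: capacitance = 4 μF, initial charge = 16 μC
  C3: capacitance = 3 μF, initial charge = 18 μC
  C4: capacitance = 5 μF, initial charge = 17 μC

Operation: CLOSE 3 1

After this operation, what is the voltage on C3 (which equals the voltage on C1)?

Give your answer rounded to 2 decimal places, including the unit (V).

Answer: 3.75 V

Derivation:
Initial: C1(5μF, Q=12μC, V=2.40V), C2(4μF, Q=16μC, V=4.00V), C3(3μF, Q=18μC, V=6.00V), C4(5μF, Q=17μC, V=3.40V)
Op 1: CLOSE 3-1: Q_total=30.00, C_total=8.00, V=3.75; Q3=11.25, Q1=18.75; dissipated=12.150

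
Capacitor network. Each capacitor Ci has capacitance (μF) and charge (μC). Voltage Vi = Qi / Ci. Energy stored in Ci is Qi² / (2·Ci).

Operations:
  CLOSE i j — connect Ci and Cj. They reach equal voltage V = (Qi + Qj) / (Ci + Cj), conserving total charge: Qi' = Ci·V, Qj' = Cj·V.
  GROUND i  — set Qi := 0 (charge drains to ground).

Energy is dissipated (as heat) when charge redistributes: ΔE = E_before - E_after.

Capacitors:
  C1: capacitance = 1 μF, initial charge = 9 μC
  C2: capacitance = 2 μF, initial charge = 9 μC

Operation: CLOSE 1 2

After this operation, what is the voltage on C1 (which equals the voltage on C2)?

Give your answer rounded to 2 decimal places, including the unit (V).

Initial: C1(1μF, Q=9μC, V=9.00V), C2(2μF, Q=9μC, V=4.50V)
Op 1: CLOSE 1-2: Q_total=18.00, C_total=3.00, V=6.00; Q1=6.00, Q2=12.00; dissipated=6.750

Answer: 6.00 V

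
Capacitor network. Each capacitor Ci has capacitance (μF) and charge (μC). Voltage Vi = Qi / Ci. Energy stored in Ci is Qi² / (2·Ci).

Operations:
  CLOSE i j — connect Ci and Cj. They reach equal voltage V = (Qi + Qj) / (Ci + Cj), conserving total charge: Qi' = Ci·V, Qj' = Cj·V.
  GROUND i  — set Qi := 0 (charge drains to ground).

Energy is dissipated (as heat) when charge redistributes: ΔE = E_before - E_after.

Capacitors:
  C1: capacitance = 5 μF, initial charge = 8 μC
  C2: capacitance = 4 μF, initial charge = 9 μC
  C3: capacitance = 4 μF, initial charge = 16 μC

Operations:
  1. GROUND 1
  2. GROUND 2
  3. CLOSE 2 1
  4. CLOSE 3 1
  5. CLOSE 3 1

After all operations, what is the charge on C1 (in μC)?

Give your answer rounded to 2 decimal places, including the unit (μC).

Answer: 8.89 μC

Derivation:
Initial: C1(5μF, Q=8μC, V=1.60V), C2(4μF, Q=9μC, V=2.25V), C3(4μF, Q=16μC, V=4.00V)
Op 1: GROUND 1: Q1=0; energy lost=6.400
Op 2: GROUND 2: Q2=0; energy lost=10.125
Op 3: CLOSE 2-1: Q_total=0.00, C_total=9.00, V=0.00; Q2=0.00, Q1=0.00; dissipated=0.000
Op 4: CLOSE 3-1: Q_total=16.00, C_total=9.00, V=1.78; Q3=7.11, Q1=8.89; dissipated=17.778
Op 5: CLOSE 3-1: Q_total=16.00, C_total=9.00, V=1.78; Q3=7.11, Q1=8.89; dissipated=0.000
Final charges: Q1=8.89, Q2=0.00, Q3=7.11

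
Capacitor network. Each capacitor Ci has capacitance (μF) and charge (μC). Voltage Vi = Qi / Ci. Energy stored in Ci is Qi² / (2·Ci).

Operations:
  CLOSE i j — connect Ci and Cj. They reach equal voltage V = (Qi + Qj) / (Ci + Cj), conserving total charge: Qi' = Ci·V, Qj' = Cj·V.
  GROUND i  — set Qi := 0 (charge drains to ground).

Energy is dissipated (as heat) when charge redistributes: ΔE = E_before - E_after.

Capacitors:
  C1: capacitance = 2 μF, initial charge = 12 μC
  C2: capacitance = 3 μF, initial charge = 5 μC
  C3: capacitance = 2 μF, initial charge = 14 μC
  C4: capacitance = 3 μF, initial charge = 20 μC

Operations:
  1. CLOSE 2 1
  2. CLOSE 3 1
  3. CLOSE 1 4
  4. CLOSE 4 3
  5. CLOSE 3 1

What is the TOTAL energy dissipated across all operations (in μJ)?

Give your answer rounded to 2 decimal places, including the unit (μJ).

Initial: C1(2μF, Q=12μC, V=6.00V), C2(3μF, Q=5μC, V=1.67V), C3(2μF, Q=14μC, V=7.00V), C4(3μF, Q=20μC, V=6.67V)
Op 1: CLOSE 2-1: Q_total=17.00, C_total=5.00, V=3.40; Q2=10.20, Q1=6.80; dissipated=11.267
Op 2: CLOSE 3-1: Q_total=20.80, C_total=4.00, V=5.20; Q3=10.40, Q1=10.40; dissipated=6.480
Op 3: CLOSE 1-4: Q_total=30.40, C_total=5.00, V=6.08; Q1=12.16, Q4=18.24; dissipated=1.291
Op 4: CLOSE 4-3: Q_total=28.64, C_total=5.00, V=5.73; Q4=17.18, Q3=11.46; dissipated=0.465
Op 5: CLOSE 3-1: Q_total=23.62, C_total=4.00, V=5.90; Q3=11.81, Q1=11.81; dissipated=0.062
Total dissipated: 19.564 μJ

Answer: 19.56 μJ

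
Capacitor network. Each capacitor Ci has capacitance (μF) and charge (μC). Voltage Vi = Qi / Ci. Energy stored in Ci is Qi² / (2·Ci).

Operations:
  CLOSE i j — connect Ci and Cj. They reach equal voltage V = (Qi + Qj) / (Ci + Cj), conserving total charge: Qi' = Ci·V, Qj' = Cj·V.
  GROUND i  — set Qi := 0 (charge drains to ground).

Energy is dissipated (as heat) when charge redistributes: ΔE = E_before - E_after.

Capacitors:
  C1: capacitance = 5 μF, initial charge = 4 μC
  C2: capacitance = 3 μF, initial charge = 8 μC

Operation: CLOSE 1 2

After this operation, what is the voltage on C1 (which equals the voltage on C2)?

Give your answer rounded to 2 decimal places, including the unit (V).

Initial: C1(5μF, Q=4μC, V=0.80V), C2(3μF, Q=8μC, V=2.67V)
Op 1: CLOSE 1-2: Q_total=12.00, C_total=8.00, V=1.50; Q1=7.50, Q2=4.50; dissipated=3.267

Answer: 1.50 V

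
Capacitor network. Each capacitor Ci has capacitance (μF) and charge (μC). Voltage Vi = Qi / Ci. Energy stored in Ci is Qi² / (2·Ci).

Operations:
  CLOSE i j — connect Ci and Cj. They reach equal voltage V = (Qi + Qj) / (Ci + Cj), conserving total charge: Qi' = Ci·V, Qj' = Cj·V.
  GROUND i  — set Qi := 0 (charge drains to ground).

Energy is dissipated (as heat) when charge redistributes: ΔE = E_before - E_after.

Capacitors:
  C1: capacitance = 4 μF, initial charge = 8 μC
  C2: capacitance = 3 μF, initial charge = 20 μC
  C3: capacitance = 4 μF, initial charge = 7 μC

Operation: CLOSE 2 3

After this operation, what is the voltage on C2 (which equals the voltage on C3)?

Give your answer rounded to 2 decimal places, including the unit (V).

Initial: C1(4μF, Q=8μC, V=2.00V), C2(3μF, Q=20μC, V=6.67V), C3(4μF, Q=7μC, V=1.75V)
Op 1: CLOSE 2-3: Q_total=27.00, C_total=7.00, V=3.86; Q2=11.57, Q3=15.43; dissipated=20.720

Answer: 3.86 V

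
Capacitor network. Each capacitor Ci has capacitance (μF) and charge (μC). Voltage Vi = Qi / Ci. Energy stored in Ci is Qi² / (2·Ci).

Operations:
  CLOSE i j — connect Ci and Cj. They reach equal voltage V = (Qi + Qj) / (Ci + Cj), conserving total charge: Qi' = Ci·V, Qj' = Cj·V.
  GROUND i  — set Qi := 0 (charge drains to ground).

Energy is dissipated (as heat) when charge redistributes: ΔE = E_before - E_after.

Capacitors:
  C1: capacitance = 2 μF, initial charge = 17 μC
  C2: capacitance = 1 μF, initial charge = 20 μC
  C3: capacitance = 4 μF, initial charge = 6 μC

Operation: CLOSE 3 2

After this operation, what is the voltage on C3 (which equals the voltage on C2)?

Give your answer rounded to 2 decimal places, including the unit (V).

Initial: C1(2μF, Q=17μC, V=8.50V), C2(1μF, Q=20μC, V=20.00V), C3(4μF, Q=6μC, V=1.50V)
Op 1: CLOSE 3-2: Q_total=26.00, C_total=5.00, V=5.20; Q3=20.80, Q2=5.20; dissipated=136.900

Answer: 5.20 V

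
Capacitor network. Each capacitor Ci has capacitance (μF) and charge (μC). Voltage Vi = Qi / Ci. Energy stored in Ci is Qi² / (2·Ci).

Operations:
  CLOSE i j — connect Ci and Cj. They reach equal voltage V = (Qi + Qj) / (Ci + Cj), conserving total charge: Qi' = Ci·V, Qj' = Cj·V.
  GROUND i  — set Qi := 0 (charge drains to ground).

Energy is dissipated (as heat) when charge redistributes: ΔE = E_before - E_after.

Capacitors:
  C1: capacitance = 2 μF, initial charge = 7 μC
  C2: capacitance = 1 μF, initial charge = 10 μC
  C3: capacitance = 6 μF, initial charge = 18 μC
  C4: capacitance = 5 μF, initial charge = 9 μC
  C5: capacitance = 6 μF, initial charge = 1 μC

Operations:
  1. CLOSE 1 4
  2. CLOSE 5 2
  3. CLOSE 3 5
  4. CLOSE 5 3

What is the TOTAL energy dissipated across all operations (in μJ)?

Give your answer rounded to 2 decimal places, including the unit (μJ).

Answer: 46.57 μJ

Derivation:
Initial: C1(2μF, Q=7μC, V=3.50V), C2(1μF, Q=10μC, V=10.00V), C3(6μF, Q=18μC, V=3.00V), C4(5μF, Q=9μC, V=1.80V), C5(6μF, Q=1μC, V=0.17V)
Op 1: CLOSE 1-4: Q_total=16.00, C_total=7.00, V=2.29; Q1=4.57, Q4=11.43; dissipated=2.064
Op 2: CLOSE 5-2: Q_total=11.00, C_total=7.00, V=1.57; Q5=9.43, Q2=1.57; dissipated=41.440
Op 3: CLOSE 3-5: Q_total=27.43, C_total=12.00, V=2.29; Q3=13.71, Q5=13.71; dissipated=3.061
Op 4: CLOSE 5-3: Q_total=27.43, C_total=12.00, V=2.29; Q5=13.71, Q3=13.71; dissipated=0.000
Total dissipated: 46.566 μJ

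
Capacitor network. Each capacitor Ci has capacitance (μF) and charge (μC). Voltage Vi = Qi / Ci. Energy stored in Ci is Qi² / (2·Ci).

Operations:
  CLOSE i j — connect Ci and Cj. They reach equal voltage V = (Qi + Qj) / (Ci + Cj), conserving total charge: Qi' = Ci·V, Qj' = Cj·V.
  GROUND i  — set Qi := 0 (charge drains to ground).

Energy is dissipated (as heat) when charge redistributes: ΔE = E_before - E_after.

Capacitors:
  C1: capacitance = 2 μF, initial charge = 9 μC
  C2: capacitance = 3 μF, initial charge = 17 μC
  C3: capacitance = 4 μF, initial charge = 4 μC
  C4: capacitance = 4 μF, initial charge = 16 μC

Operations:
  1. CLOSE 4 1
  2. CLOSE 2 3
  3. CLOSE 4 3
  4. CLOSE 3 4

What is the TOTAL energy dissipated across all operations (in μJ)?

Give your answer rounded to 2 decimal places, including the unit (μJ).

Initial: C1(2μF, Q=9μC, V=4.50V), C2(3μF, Q=17μC, V=5.67V), C3(4μF, Q=4μC, V=1.00V), C4(4μF, Q=16μC, V=4.00V)
Op 1: CLOSE 4-1: Q_total=25.00, C_total=6.00, V=4.17; Q4=16.67, Q1=8.33; dissipated=0.167
Op 2: CLOSE 2-3: Q_total=21.00, C_total=7.00, V=3.00; Q2=9.00, Q3=12.00; dissipated=18.667
Op 3: CLOSE 4-3: Q_total=28.67, C_total=8.00, V=3.58; Q4=14.33, Q3=14.33; dissipated=1.361
Op 4: CLOSE 3-4: Q_total=28.67, C_total=8.00, V=3.58; Q3=14.33, Q4=14.33; dissipated=0.000
Total dissipated: 20.194 μJ

Answer: 20.19 μJ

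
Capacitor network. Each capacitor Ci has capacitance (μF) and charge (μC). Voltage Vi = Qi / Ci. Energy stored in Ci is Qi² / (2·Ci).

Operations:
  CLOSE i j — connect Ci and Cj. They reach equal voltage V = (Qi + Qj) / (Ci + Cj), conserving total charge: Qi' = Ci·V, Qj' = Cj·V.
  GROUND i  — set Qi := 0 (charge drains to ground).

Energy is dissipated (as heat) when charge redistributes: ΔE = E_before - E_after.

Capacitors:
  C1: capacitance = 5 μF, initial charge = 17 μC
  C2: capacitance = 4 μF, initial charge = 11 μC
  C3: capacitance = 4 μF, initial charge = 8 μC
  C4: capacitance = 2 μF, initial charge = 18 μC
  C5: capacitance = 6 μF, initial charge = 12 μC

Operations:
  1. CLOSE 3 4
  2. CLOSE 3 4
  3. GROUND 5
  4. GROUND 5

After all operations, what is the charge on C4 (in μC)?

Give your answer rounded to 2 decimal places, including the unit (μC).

Answer: 8.67 μC

Derivation:
Initial: C1(5μF, Q=17μC, V=3.40V), C2(4μF, Q=11μC, V=2.75V), C3(4μF, Q=8μC, V=2.00V), C4(2μF, Q=18μC, V=9.00V), C5(6μF, Q=12μC, V=2.00V)
Op 1: CLOSE 3-4: Q_total=26.00, C_total=6.00, V=4.33; Q3=17.33, Q4=8.67; dissipated=32.667
Op 2: CLOSE 3-4: Q_total=26.00, C_total=6.00, V=4.33; Q3=17.33, Q4=8.67; dissipated=0.000
Op 3: GROUND 5: Q5=0; energy lost=12.000
Op 4: GROUND 5: Q5=0; energy lost=0.000
Final charges: Q1=17.00, Q2=11.00, Q3=17.33, Q4=8.67, Q5=0.00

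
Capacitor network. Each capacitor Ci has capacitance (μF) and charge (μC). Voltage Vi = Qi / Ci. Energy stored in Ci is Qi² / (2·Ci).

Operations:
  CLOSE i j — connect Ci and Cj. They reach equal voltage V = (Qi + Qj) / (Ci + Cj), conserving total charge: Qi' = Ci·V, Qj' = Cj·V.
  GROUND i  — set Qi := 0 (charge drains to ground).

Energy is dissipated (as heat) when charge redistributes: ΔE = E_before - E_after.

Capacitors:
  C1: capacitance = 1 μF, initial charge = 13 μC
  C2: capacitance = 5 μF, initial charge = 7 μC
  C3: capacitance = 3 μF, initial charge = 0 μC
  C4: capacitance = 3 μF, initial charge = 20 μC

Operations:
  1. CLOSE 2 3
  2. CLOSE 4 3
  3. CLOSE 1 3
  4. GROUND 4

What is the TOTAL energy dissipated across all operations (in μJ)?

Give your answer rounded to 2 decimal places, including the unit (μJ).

Answer: 80.27 μJ

Derivation:
Initial: C1(1μF, Q=13μC, V=13.00V), C2(5μF, Q=7μC, V=1.40V), C3(3μF, Q=0μC, V=0.00V), C4(3μF, Q=20μC, V=6.67V)
Op 1: CLOSE 2-3: Q_total=7.00, C_total=8.00, V=0.88; Q2=4.38, Q3=2.62; dissipated=1.837
Op 2: CLOSE 4-3: Q_total=22.62, C_total=6.00, V=3.77; Q4=11.31, Q3=11.31; dissipated=25.158
Op 3: CLOSE 1-3: Q_total=24.31, C_total=4.00, V=6.08; Q1=6.08, Q3=18.23; dissipated=31.942
Op 4: GROUND 4: Q4=0; energy lost=21.329
Total dissipated: 80.265 μJ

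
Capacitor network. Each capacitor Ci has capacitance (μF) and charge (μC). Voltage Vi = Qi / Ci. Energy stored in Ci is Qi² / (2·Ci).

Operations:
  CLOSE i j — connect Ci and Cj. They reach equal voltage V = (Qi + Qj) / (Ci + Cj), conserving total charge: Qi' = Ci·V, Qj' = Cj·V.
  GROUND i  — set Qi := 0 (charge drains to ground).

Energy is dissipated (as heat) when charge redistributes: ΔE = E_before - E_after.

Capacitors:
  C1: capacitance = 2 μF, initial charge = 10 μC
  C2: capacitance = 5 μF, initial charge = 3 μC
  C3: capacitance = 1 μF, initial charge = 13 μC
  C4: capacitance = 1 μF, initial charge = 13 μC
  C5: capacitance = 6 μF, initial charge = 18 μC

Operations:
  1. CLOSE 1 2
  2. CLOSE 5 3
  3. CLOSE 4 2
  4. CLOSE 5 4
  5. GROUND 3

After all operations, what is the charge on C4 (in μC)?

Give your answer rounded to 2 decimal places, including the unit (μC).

Initial: C1(2μF, Q=10μC, V=5.00V), C2(5μF, Q=3μC, V=0.60V), C3(1μF, Q=13μC, V=13.00V), C4(1μF, Q=13μC, V=13.00V), C5(6μF, Q=18μC, V=3.00V)
Op 1: CLOSE 1-2: Q_total=13.00, C_total=7.00, V=1.86; Q1=3.71, Q2=9.29; dissipated=13.829
Op 2: CLOSE 5-3: Q_total=31.00, C_total=7.00, V=4.43; Q5=26.57, Q3=4.43; dissipated=42.857
Op 3: CLOSE 4-2: Q_total=22.29, C_total=6.00, V=3.71; Q4=3.71, Q2=18.57; dissipated=51.735
Op 4: CLOSE 5-4: Q_total=30.29, C_total=7.00, V=4.33; Q5=25.96, Q4=4.33; dissipated=0.219
Op 5: GROUND 3: Q3=0; energy lost=9.806
Final charges: Q1=3.71, Q2=18.57, Q3=0.00, Q4=4.33, Q5=25.96

Answer: 4.33 μC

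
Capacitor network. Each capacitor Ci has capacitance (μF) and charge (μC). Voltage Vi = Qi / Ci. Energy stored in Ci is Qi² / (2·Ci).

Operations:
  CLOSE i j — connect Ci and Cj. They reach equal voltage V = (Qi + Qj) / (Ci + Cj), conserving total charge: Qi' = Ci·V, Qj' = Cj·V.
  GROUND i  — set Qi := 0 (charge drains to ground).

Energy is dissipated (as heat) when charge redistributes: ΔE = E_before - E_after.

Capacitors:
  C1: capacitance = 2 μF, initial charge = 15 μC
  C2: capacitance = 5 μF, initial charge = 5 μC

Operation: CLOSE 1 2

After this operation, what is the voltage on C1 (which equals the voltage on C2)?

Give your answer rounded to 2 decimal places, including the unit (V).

Initial: C1(2μF, Q=15μC, V=7.50V), C2(5μF, Q=5μC, V=1.00V)
Op 1: CLOSE 1-2: Q_total=20.00, C_total=7.00, V=2.86; Q1=5.71, Q2=14.29; dissipated=30.179

Answer: 2.86 V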